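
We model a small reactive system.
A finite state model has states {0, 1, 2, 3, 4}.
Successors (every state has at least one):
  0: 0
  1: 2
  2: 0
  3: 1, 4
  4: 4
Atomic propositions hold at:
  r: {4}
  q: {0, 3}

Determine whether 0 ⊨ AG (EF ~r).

Sat(~r) = {0, 1, 2, 3}
EF ~r: least fixpoint, start Z0 = {0, 1, 2, 3}, add states with some successor in Z. Already a fixed point.
Sat(EF ~r) = {0, 1, 2, 3}
AG (EF ~r): greatest fixpoint, start Z0 = {0, 1, 2, 3}, keep only states in Sat with every successor in Z. Z1 = {0, 1, 2}; fixed.
Sat(AG (EF ~r)) = {0, 1, 2}
0 ∈ Sat(AG (EF ~r)) = {0, 1, 2}, so the formula holds at 0.

Yes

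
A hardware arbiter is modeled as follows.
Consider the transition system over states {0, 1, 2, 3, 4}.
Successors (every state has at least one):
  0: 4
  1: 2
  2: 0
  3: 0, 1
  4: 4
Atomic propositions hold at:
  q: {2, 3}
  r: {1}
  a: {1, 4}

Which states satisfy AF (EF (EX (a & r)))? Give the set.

Sat(a & r) = {1}
Sat(EX (a & r)) = {s : some successor in {1}} = {3}
EF (EX (a & r)): least fixpoint, start Z0 = {3}, add states with some successor in Z. Already a fixed point.
Sat(EF (EX (a & r))) = {3}
AF (EF (EX (a & r))): least fixpoint, start Z0 = {3}, add states with every successor in Z. Already a fixed point.
Sat(AF (EF (EX (a & r)))) = {3}

{3}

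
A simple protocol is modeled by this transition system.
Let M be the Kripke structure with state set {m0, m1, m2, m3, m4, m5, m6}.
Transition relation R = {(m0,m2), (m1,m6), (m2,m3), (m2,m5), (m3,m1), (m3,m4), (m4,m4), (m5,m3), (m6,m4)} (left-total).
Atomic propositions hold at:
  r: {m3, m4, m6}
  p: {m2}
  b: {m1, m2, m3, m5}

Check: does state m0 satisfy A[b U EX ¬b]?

No

Sat(¬b) = {m0, m4, m6}
Sat(EX ¬b) = {s : some successor in {m0, m4, m6}} = {m1, m3, m4, m6}
A[b U EX ¬b]: least fixpoint, start Z0 = Sat(EX ¬b) = {m1, m3, m4, m6}, add states in Sat(b) with every successor in Z. Z1 = {m1, m3, m4, m5, m6}; Z2 = {m1, m2, m3, m4, m5, m6}; fixed.
Sat(A[b U EX ¬b]) = {m1, m2, m3, m4, m5, m6}
m0 ∉ Sat(A[b U EX ¬b]) = {m1, m2, m3, m4, m5, m6}, so the formula does not hold at m0.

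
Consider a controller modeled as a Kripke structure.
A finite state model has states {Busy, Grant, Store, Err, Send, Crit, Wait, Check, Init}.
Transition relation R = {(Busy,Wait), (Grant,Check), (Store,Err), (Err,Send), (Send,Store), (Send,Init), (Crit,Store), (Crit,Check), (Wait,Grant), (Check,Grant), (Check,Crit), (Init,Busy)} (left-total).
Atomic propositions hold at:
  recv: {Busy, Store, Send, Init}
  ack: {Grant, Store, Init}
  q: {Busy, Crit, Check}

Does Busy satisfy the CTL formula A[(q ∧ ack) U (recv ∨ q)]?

Sat(q ∧ ack) = ∅
Sat(recv ∨ q) = {Busy, Store, Send, Crit, Check, Init}
A[(q ∧ ack) U (recv ∨ q)]: least fixpoint, start Z0 = Sat((recv ∨ q)) = {Busy, Store, Send, Crit, Check, Init}, add states in Sat(q ∧ ack) with every successor in Z. Already a fixed point.
Sat(A[(q ∧ ack) U (recv ∨ q)]) = {Busy, Store, Send, Crit, Check, Init}
Busy ∈ Sat(A[(q ∧ ack) U (recv ∨ q)]) = {Busy, Store, Send, Crit, Check, Init}, so the formula holds at Busy.

Yes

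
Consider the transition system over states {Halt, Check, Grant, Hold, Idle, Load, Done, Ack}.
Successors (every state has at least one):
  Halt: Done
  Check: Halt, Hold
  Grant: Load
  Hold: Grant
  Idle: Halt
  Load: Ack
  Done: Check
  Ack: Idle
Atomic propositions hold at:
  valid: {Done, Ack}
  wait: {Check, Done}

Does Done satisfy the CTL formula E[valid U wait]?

Yes

E[valid U wait]: least fixpoint, start Z0 = Sat(wait) = {Check, Done}, add states in Sat(valid) with some successor in Z. Already a fixed point.
Sat(E[valid U wait]) = {Check, Done}
Done ∈ Sat(E[valid U wait]) = {Check, Done}, so the formula holds at Done.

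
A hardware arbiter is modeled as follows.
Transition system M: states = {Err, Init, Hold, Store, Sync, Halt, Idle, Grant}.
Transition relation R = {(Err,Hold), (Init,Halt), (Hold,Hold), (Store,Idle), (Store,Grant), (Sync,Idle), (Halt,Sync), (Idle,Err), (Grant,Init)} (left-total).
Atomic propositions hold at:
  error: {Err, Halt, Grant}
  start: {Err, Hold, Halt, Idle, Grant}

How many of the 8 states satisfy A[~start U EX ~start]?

3

Sat(~start) = {Init, Store, Sync}
Sat(EX ~start) = {s : some successor in {Init, Store, Sync}} = {Halt, Grant}
A[~start U EX ~start]: least fixpoint, start Z0 = Sat(EX ~start) = {Halt, Grant}, add states in Sat(~start) with every successor in Z. Z1 = {Init, Halt, Grant}; fixed.
Sat(A[~start U EX ~start]) = {Init, Halt, Grant}
|Sat(A[~start U EX ~start])| = |{Init, Halt, Grant}| = 3.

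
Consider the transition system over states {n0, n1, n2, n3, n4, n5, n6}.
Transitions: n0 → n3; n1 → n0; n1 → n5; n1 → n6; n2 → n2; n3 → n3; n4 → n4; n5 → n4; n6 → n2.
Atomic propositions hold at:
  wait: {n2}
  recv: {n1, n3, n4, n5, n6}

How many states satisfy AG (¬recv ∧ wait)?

Sat(¬recv) = {n0, n2}
Sat(¬recv ∧ wait) = {n2}
AG (¬recv ∧ wait): greatest fixpoint, start Z0 = {n2}, keep only states in Sat with every successor in Z. Already a fixed point.
Sat(AG (¬recv ∧ wait)) = {n2}
|Sat(AG (¬recv ∧ wait))| = |{n2}| = 1.

1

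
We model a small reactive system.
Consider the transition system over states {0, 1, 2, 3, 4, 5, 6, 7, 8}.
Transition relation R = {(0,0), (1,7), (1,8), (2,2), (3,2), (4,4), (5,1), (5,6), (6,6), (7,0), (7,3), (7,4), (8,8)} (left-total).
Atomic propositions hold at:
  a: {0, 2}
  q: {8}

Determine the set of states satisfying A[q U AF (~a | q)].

Sat(~a) = {1, 3, 4, 5, 6, 7, 8}
Sat(~a | q) = {1, 3, 4, 5, 6, 7, 8}
AF (~a | q): least fixpoint, start Z0 = {1, 3, 4, 5, 6, 7, 8}, add states with every successor in Z. Already a fixed point.
Sat(AF (~a | q)) = {1, 3, 4, 5, 6, 7, 8}
A[q U AF (~a | q)]: least fixpoint, start Z0 = Sat(AF (~a | q)) = {1, 3, 4, 5, 6, 7, 8}, add states in Sat(q) with every successor in Z. Already a fixed point.
Sat(A[q U AF (~a | q)]) = {1, 3, 4, 5, 6, 7, 8}

{1, 3, 4, 5, 6, 7, 8}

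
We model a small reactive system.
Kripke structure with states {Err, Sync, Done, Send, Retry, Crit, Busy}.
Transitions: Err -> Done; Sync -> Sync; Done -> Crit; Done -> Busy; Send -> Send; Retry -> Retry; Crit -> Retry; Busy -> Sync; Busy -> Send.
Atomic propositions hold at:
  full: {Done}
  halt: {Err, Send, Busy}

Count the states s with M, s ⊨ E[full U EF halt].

4

EF halt: least fixpoint, start Z0 = {Err, Send, Busy}, add states with some successor in Z. Z1 = {Err, Done, Send, Busy}; fixed.
Sat(EF halt) = {Err, Done, Send, Busy}
E[full U EF halt]: least fixpoint, start Z0 = Sat(EF halt) = {Err, Done, Send, Busy}, add states in Sat(full) with some successor in Z. Already a fixed point.
Sat(E[full U EF halt]) = {Err, Done, Send, Busy}
|Sat(E[full U EF halt])| = |{Err, Done, Send, Busy}| = 4.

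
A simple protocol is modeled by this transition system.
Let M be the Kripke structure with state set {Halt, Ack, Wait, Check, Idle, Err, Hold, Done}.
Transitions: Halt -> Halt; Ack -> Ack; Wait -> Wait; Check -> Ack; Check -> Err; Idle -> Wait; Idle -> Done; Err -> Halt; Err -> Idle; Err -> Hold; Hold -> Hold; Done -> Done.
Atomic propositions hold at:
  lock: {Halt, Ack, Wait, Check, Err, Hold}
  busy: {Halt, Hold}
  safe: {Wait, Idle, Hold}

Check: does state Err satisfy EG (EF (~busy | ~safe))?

Sat(~busy) = {Ack, Wait, Check, Idle, Err, Done}
Sat(~safe) = {Halt, Ack, Check, Err, Done}
Sat(~busy | ~safe) = {Halt, Ack, Wait, Check, Idle, Err, Done}
EF (~busy | ~safe): least fixpoint, start Z0 = {Halt, Ack, Wait, Check, Idle, Err, Done}, add states with some successor in Z. Already a fixed point.
Sat(EF (~busy | ~safe)) = {Halt, Ack, Wait, Check, Idle, Err, Done}
EG (EF (~busy | ~safe)): greatest fixpoint, start Z0 = {Halt, Ack, Wait, Check, Idle, Err, Done}, keep only states in Sat with some successor in Z. Already a fixed point.
Sat(EG (EF (~busy | ~safe))) = {Halt, Ack, Wait, Check, Idle, Err, Done}
Err ∈ Sat(EG (EF (~busy | ~safe))) = {Halt, Ack, Wait, Check, Idle, Err, Done}, so the formula holds at Err.

Yes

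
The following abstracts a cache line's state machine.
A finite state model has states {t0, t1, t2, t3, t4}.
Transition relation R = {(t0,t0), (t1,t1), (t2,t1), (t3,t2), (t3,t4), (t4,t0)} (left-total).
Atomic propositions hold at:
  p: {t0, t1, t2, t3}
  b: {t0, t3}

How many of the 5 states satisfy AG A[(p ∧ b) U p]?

Sat(p ∧ b) = {t0, t3}
A[(p ∧ b) U p]: least fixpoint, start Z0 = Sat(p) = {t0, t1, t2, t3}, add states in Sat(p ∧ b) with every successor in Z. Already a fixed point.
Sat(A[(p ∧ b) U p]) = {t0, t1, t2, t3}
AG A[(p ∧ b) U p]: greatest fixpoint, start Z0 = {t0, t1, t2, t3}, keep only states in Sat with every successor in Z. Z1 = {t0, t1, t2}; fixed.
Sat(AG A[(p ∧ b) U p]) = {t0, t1, t2}
|Sat(AG A[(p ∧ b) U p])| = |{t0, t1, t2}| = 3.

3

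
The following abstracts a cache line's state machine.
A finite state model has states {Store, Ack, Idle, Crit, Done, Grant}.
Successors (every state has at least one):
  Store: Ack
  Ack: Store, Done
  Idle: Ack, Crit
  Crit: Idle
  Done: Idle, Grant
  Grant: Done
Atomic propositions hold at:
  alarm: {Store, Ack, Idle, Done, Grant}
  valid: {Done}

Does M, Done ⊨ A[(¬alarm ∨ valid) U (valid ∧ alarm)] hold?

Sat(¬alarm) = {Crit}
Sat(¬alarm ∨ valid) = {Crit, Done}
Sat(valid ∧ alarm) = {Done}
A[(¬alarm ∨ valid) U (valid ∧ alarm)]: least fixpoint, start Z0 = Sat((valid ∧ alarm)) = {Done}, add states in Sat(¬alarm ∨ valid) with every successor in Z. Already a fixed point.
Sat(A[(¬alarm ∨ valid) U (valid ∧ alarm)]) = {Done}
Done ∈ Sat(A[(¬alarm ∨ valid) U (valid ∧ alarm)]) = {Done}, so the formula holds at Done.

Yes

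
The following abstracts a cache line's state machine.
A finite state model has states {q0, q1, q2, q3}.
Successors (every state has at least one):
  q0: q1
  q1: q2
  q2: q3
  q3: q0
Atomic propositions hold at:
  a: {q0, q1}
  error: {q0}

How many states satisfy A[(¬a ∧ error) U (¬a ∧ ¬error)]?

Sat(¬a) = {q2, q3}
Sat(¬a ∧ error) = ∅
Sat(¬error) = {q1, q2, q3}
Sat(¬a ∧ ¬error) = {q2, q3}
A[(¬a ∧ error) U (¬a ∧ ¬error)]: least fixpoint, start Z0 = Sat((¬a ∧ ¬error)) = {q2, q3}, add states in Sat(¬a ∧ error) with every successor in Z. Already a fixed point.
Sat(A[(¬a ∧ error) U (¬a ∧ ¬error)]) = {q2, q3}
|Sat(A[(¬a ∧ error) U (¬a ∧ ¬error)])| = |{q2, q3}| = 2.

2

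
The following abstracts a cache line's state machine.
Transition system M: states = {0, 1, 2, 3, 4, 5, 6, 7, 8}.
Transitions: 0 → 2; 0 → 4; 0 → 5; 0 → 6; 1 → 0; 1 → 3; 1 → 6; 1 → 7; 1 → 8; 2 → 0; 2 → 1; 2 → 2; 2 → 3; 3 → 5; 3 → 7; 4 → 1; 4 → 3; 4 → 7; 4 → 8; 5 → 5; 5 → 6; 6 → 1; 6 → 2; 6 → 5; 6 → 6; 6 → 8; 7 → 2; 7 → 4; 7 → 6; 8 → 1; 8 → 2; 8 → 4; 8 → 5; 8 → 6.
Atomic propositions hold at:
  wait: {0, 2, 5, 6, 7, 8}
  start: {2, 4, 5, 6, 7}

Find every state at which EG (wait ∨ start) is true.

{0, 2, 4, 5, 6, 7, 8}

Sat(wait ∨ start) = {0, 2, 4, 5, 6, 7, 8}
EG (wait ∨ start): greatest fixpoint, start Z0 = {0, 2, 4, 5, 6, 7, 8}, keep only states in Sat with some successor in Z. Already a fixed point.
Sat(EG (wait ∨ start)) = {0, 2, 4, 5, 6, 7, 8}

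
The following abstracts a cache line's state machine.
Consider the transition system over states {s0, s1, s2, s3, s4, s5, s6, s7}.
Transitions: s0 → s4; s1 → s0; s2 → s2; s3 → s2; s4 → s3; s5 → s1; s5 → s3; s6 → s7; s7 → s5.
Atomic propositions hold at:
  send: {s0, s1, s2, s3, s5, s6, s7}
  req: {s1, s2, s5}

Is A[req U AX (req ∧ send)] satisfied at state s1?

No

Sat(req ∧ send) = {s1, s2, s5}
Sat(AX (req ∧ send)) = {s : every successor in {s1, s2, s5}} = {s2, s3, s7}
A[req U AX (req ∧ send)]: least fixpoint, start Z0 = Sat(AX (req ∧ send)) = {s2, s3, s7}, add states in Sat(req) with every successor in Z. Already a fixed point.
Sat(A[req U AX (req ∧ send)]) = {s2, s3, s7}
s1 ∉ Sat(A[req U AX (req ∧ send)]) = {s2, s3, s7}, so the formula does not hold at s1.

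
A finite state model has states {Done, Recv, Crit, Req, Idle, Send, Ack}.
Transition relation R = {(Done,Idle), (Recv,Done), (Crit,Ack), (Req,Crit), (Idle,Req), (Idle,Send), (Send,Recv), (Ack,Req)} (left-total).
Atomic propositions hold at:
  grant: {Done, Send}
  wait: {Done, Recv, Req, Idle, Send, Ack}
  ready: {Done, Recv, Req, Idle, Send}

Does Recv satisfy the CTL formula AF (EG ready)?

EG ready: greatest fixpoint, start Z0 = {Done, Recv, Req, Idle, Send}, keep only states in Sat with some successor in Z. Z1 = {Done, Recv, Idle, Send}; fixed.
Sat(EG ready) = {Done, Recv, Idle, Send}
AF (EG ready): least fixpoint, start Z0 = {Done, Recv, Idle, Send}, add states with every successor in Z. Already a fixed point.
Sat(AF (EG ready)) = {Done, Recv, Idle, Send}
Recv ∈ Sat(AF (EG ready)) = {Done, Recv, Idle, Send}, so the formula holds at Recv.

Yes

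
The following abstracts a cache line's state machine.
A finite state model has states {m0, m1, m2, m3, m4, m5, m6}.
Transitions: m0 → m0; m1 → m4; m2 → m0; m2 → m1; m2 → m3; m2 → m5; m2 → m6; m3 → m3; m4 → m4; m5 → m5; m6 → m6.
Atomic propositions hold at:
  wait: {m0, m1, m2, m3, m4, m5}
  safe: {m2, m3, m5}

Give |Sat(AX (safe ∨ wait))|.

5

Sat(safe ∨ wait) = {m0, m1, m2, m3, m4, m5}
Sat(AX (safe ∨ wait)) = {s : every successor in {m0, m1, m2, m3, m4, m5}} = {m0, m1, m3, m4, m5}
|Sat(AX (safe ∨ wait))| = |{m0, m1, m3, m4, m5}| = 5.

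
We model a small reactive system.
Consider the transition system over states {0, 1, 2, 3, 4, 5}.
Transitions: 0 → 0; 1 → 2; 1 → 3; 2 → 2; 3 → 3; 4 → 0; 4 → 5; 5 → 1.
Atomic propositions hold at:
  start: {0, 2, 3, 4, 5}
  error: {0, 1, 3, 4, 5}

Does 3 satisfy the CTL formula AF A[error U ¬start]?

No

Sat(¬start) = {1}
A[error U ¬start]: least fixpoint, start Z0 = Sat(¬start) = {1}, add states in Sat(error) with every successor in Z. Z1 = {1, 5}; fixed.
Sat(A[error U ¬start]) = {1, 5}
AF A[error U ¬start]: least fixpoint, start Z0 = {1, 5}, add states with every successor in Z. Already a fixed point.
Sat(AF A[error U ¬start]) = {1, 5}
3 ∉ Sat(AF A[error U ¬start]) = {1, 5}, so the formula does not hold at 3.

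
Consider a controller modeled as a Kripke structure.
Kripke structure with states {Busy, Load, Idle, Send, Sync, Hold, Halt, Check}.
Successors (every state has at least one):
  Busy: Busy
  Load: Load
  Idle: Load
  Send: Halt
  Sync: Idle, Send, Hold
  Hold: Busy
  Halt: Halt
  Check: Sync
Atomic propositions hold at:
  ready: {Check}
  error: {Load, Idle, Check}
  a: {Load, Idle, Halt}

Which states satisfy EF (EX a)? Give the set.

{Load, Idle, Send, Sync, Halt, Check}

Sat(EX a) = {s : some successor in {Load, Idle, Halt}} = {Load, Idle, Send, Sync, Halt}
EF (EX a): least fixpoint, start Z0 = {Load, Idle, Send, Sync, Halt}, add states with some successor in Z. Z1 = {Load, Idle, Send, Sync, Halt, Check}; fixed.
Sat(EF (EX a)) = {Load, Idle, Send, Sync, Halt, Check}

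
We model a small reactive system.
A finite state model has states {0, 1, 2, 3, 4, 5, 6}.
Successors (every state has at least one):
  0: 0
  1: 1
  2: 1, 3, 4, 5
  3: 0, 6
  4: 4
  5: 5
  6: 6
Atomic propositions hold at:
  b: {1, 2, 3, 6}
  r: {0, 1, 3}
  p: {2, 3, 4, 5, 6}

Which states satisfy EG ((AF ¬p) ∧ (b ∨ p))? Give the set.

{1}

Sat(¬p) = {0, 1}
AF ¬p: least fixpoint, start Z0 = {0, 1}, add states with every successor in Z. Already a fixed point.
Sat(AF ¬p) = {0, 1}
Sat(b ∨ p) = {1, 2, 3, 4, 5, 6}
Sat((AF ¬p) ∧ (b ∨ p)) = {1}
EG ((AF ¬p) ∧ (b ∨ p)): greatest fixpoint, start Z0 = {1}, keep only states in Sat with some successor in Z. Already a fixed point.
Sat(EG ((AF ¬p) ∧ (b ∨ p))) = {1}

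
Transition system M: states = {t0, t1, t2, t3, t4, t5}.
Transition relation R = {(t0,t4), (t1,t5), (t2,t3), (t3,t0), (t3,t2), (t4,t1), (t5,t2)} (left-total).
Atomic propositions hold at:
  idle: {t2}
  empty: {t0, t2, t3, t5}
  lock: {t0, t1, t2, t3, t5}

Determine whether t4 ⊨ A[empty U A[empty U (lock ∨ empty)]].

No

Sat(lock ∨ empty) = {t0, t1, t2, t3, t5}
A[empty U (lock ∨ empty)]: least fixpoint, start Z0 = Sat((lock ∨ empty)) = {t0, t1, t2, t3, t5}, add states in Sat(empty) with every successor in Z. Already a fixed point.
Sat(A[empty U (lock ∨ empty)]) = {t0, t1, t2, t3, t5}
A[empty U A[empty U (lock ∨ empty)]]: least fixpoint, start Z0 = Sat(A[empty U (lock ∨ empty)]) = {t0, t1, t2, t3, t5}, add states in Sat(empty) with every successor in Z. Already a fixed point.
Sat(A[empty U A[empty U (lock ∨ empty)]]) = {t0, t1, t2, t3, t5}
t4 ∉ Sat(A[empty U A[empty U (lock ∨ empty)]]) = {t0, t1, t2, t3, t5}, so the formula does not hold at t4.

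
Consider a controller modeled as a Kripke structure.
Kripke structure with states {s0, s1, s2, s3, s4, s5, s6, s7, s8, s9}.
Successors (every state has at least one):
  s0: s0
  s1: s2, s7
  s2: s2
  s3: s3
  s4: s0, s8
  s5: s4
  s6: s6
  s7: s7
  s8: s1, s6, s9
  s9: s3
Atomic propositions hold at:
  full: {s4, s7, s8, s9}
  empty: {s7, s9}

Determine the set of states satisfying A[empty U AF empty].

AF empty: least fixpoint, start Z0 = {s7, s9}, add states with every successor in Z. Already a fixed point.
Sat(AF empty) = {s7, s9}
A[empty U AF empty]: least fixpoint, start Z0 = Sat(AF empty) = {s7, s9}, add states in Sat(empty) with every successor in Z. Already a fixed point.
Sat(A[empty U AF empty]) = {s7, s9}

{s7, s9}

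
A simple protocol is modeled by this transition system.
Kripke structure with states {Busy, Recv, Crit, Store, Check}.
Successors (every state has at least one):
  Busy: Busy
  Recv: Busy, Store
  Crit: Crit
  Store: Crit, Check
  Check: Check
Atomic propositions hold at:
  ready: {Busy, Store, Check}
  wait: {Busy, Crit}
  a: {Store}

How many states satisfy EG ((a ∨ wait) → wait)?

4

Sat(a ∨ wait) = {Busy, Crit, Store}
Sat((a ∨ wait) → wait) = {Busy, Recv, Crit, Check}
EG ((a ∨ wait) → wait): greatest fixpoint, start Z0 = {Busy, Recv, Crit, Check}, keep only states in Sat with some successor in Z. Already a fixed point.
Sat(EG ((a ∨ wait) → wait)) = {Busy, Recv, Crit, Check}
|Sat(EG ((a ∨ wait) → wait))| = |{Busy, Recv, Crit, Check}| = 4.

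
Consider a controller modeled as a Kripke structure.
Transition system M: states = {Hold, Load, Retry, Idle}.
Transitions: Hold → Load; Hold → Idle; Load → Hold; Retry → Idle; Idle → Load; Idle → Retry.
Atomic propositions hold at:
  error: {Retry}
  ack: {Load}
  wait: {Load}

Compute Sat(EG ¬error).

Sat(¬error) = {Hold, Load, Idle}
EG ¬error: greatest fixpoint, start Z0 = {Hold, Load, Idle}, keep only states in Sat with some successor in Z. Already a fixed point.
Sat(EG ¬error) = {Hold, Load, Idle}

{Hold, Load, Idle}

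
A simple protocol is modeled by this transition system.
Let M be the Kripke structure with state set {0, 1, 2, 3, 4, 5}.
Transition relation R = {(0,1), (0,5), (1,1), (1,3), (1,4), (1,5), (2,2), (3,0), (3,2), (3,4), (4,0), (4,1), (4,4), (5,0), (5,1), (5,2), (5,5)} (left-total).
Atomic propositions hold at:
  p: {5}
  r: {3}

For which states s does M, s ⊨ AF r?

{3}

AF r: least fixpoint, start Z0 = {3}, add states with every successor in Z. Already a fixed point.
Sat(AF r) = {3}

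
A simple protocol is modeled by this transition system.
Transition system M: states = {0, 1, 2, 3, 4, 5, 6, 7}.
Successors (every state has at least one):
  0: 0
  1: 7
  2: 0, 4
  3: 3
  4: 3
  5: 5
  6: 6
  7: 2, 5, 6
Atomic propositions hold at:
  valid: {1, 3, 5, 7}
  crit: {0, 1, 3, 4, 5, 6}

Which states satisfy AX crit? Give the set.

Sat(AX crit) = {s : every successor in {0, 1, 3, 4, 5, 6}} = {0, 2, 3, 4, 5, 6}

{0, 2, 3, 4, 5, 6}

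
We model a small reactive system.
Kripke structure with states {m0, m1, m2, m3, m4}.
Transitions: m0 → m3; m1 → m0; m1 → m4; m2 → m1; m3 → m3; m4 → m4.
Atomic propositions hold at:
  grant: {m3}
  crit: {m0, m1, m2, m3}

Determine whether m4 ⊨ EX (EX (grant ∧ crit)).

Sat(grant ∧ crit) = {m3}
Sat(EX (grant ∧ crit)) = {s : some successor in {m3}} = {m0, m3}
Sat(EX (EX (grant ∧ crit))) = {s : some successor in {m0, m3}} = {m0, m1, m3}
m4 ∉ Sat(EX (EX (grant ∧ crit))) = {m0, m1, m3}, so the formula does not hold at m4.

No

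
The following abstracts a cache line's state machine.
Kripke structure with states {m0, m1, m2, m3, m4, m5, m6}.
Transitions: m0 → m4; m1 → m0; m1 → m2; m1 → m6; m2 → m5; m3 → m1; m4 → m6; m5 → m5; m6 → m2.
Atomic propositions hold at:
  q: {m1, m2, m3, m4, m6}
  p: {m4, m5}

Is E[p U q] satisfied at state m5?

No

E[p U q]: least fixpoint, start Z0 = Sat(q) = {m1, m2, m3, m4, m6}, add states in Sat(p) with some successor in Z. Already a fixed point.
Sat(E[p U q]) = {m1, m2, m3, m4, m6}
m5 ∉ Sat(E[p U q]) = {m1, m2, m3, m4, m6}, so the formula does not hold at m5.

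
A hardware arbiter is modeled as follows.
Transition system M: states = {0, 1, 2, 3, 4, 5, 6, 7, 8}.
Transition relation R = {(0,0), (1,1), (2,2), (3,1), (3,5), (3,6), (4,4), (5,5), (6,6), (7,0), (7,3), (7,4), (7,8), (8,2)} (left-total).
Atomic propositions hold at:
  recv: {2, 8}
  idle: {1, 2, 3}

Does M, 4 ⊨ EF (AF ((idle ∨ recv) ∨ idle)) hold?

Sat(idle ∨ recv) = {1, 2, 3, 8}
Sat((idle ∨ recv) ∨ idle) = {1, 2, 3, 8}
AF ((idle ∨ recv) ∨ idle): least fixpoint, start Z0 = {1, 2, 3, 8}, add states with every successor in Z. Already a fixed point.
Sat(AF ((idle ∨ recv) ∨ idle)) = {1, 2, 3, 8}
EF (AF ((idle ∨ recv) ∨ idle)): least fixpoint, start Z0 = {1, 2, 3, 8}, add states with some successor in Z. Z1 = {1, 2, 3, 7, 8}; fixed.
Sat(EF (AF ((idle ∨ recv) ∨ idle))) = {1, 2, 3, 7, 8}
4 ∉ Sat(EF (AF ((idle ∨ recv) ∨ idle))) = {1, 2, 3, 7, 8}, so the formula does not hold at 4.

No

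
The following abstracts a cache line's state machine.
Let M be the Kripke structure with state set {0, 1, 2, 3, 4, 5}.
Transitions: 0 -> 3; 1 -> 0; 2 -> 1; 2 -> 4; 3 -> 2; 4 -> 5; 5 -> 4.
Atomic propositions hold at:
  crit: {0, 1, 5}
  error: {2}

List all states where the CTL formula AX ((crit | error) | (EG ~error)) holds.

{1, 2, 3, 4, 5}

Sat(crit | error) = {0, 1, 2, 5}
Sat(~error) = {0, 1, 3, 4, 5}
EG ~error: greatest fixpoint, start Z0 = {0, 1, 3, 4, 5}, keep only states in Sat with some successor in Z. Z1 = {0, 1, 4, 5}; Z2 = {1, 4, 5}; Z3 = {4, 5}; fixed.
Sat(EG ~error) = {4, 5}
Sat((crit | error) | (EG ~error)) = {0, 1, 2, 4, 5}
Sat(AX ((crit | error) | (EG ~error))) = {s : every successor in {0, 1, 2, 4, 5}} = {1, 2, 3, 4, 5}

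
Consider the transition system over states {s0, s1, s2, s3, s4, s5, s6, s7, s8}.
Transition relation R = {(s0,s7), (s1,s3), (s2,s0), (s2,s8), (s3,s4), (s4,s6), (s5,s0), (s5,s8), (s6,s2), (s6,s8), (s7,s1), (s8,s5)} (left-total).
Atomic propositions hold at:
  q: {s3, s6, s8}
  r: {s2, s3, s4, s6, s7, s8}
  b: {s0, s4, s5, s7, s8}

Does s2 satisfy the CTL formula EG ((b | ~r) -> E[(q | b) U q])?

Sat(~r) = {s0, s1, s5}
Sat(b | ~r) = {s0, s1, s4, s5, s7, s8}
Sat(q | b) = {s0, s3, s4, s5, s6, s7, s8}
E[(q | b) U q]: least fixpoint, start Z0 = Sat(q) = {s3, s6, s8}, add states in Sat(q | b) with some successor in Z. Z1 = {s3, s4, s5, s6, s8}; fixed.
Sat(E[(q | b) U q]) = {s3, s4, s5, s6, s8}
Sat((b | ~r) -> E[(q | b) U q]) = {s2, s3, s4, s5, s6, s8}
EG ((b | ~r) -> E[(q | b) U q]): greatest fixpoint, start Z0 = {s2, s3, s4, s5, s6, s8}, keep only states in Sat with some successor in Z. Already a fixed point.
Sat(EG ((b | ~r) -> E[(q | b) U q])) = {s2, s3, s4, s5, s6, s8}
s2 ∈ Sat(EG ((b | ~r) -> E[(q | b) U q])) = {s2, s3, s4, s5, s6, s8}, so the formula holds at s2.

Yes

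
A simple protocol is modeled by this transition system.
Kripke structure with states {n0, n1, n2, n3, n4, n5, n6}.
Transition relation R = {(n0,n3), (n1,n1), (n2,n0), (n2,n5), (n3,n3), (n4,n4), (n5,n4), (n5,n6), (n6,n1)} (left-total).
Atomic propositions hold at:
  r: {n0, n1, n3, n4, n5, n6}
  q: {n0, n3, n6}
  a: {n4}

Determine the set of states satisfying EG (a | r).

Sat(a | r) = {n0, n1, n3, n4, n5, n6}
EG (a | r): greatest fixpoint, start Z0 = {n0, n1, n3, n4, n5, n6}, keep only states in Sat with some successor in Z. Already a fixed point.
Sat(EG (a | r)) = {n0, n1, n3, n4, n5, n6}

{n0, n1, n3, n4, n5, n6}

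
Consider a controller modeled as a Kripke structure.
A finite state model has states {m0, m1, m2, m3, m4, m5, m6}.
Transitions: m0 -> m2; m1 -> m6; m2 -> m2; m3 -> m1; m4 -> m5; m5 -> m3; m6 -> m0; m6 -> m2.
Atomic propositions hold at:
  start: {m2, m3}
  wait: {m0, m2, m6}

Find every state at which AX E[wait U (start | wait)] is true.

Sat(start | wait) = {m0, m2, m3, m6}
E[wait U (start | wait)]: least fixpoint, start Z0 = Sat((start | wait)) = {m0, m2, m3, m6}, add states in Sat(wait) with some successor in Z. Already a fixed point.
Sat(E[wait U (start | wait)]) = {m0, m2, m3, m6}
Sat(AX E[wait U (start | wait)]) = {s : every successor in {m0, m2, m3, m6}} = {m0, m1, m2, m5, m6}

{m0, m1, m2, m5, m6}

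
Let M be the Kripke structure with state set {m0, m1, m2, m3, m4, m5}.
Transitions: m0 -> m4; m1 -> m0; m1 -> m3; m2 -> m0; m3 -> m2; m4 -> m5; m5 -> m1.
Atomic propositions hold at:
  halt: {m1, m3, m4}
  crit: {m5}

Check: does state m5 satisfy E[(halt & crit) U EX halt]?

Sat(halt & crit) = ∅
Sat(EX halt) = {s : some successor in {m1, m3, m4}} = {m0, m1, m5}
E[(halt & crit) U EX halt]: least fixpoint, start Z0 = Sat(EX halt) = {m0, m1, m5}, add states in Sat(halt & crit) with some successor in Z. Already a fixed point.
Sat(E[(halt & crit) U EX halt]) = {m0, m1, m5}
m5 ∈ Sat(E[(halt & crit) U EX halt]) = {m0, m1, m5}, so the formula holds at m5.

Yes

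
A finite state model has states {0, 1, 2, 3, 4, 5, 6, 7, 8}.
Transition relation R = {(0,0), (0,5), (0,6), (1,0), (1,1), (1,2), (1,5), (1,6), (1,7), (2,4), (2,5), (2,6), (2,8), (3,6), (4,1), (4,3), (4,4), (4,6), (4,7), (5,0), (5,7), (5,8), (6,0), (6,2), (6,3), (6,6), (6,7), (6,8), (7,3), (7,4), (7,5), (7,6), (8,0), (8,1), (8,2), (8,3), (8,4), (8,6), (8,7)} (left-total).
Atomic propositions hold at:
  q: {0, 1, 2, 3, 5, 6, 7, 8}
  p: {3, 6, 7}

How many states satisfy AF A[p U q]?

A[p U q]: least fixpoint, start Z0 = Sat(q) = {0, 1, 2, 3, 5, 6, 7, 8}, add states in Sat(p) with every successor in Z. Already a fixed point.
Sat(A[p U q]) = {0, 1, 2, 3, 5, 6, 7, 8}
AF A[p U q]: least fixpoint, start Z0 = {0, 1, 2, 3, 5, 6, 7, 8}, add states with every successor in Z. Already a fixed point.
Sat(AF A[p U q]) = {0, 1, 2, 3, 5, 6, 7, 8}
|Sat(AF A[p U q])| = |{0, 1, 2, 3, 5, 6, 7, 8}| = 8.

8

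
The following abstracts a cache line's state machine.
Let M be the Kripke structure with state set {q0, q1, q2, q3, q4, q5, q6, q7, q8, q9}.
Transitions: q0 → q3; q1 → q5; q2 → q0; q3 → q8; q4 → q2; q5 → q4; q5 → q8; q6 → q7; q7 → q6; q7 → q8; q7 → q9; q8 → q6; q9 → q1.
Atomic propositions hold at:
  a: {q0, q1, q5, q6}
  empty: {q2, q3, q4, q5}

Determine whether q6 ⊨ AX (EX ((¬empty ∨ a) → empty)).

Sat(¬empty) = {q0, q1, q6, q7, q8, q9}
Sat(¬empty ∨ a) = {q0, q1, q5, q6, q7, q8, q9}
Sat((¬empty ∨ a) → empty) = {q2, q3, q4, q5}
Sat(EX ((¬empty ∨ a) → empty)) = {s : some successor in {q2, q3, q4, q5}} = {q0, q1, q4, q5}
Sat(AX (EX ((¬empty ∨ a) → empty))) = {s : every successor in {q0, q1, q4, q5}} = {q1, q2, q9}
q6 ∉ Sat(AX (EX ((¬empty ∨ a) → empty))) = {q1, q2, q9}, so the formula does not hold at q6.

No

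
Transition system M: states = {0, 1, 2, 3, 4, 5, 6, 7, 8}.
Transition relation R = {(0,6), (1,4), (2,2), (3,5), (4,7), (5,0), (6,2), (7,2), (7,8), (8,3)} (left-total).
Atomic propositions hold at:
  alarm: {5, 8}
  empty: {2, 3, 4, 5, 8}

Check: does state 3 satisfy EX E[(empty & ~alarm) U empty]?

Sat(~alarm) = {0, 1, 2, 3, 4, 6, 7}
Sat(empty & ~alarm) = {2, 3, 4}
E[(empty & ~alarm) U empty]: least fixpoint, start Z0 = Sat(empty) = {2, 3, 4, 5, 8}, add states in Sat(empty & ~alarm) with some successor in Z. Already a fixed point.
Sat(E[(empty & ~alarm) U empty]) = {2, 3, 4, 5, 8}
Sat(EX E[(empty & ~alarm) U empty]) = {s : some successor in {2, 3, 4, 5, 8}} = {1, 2, 3, 6, 7, 8}
3 ∈ Sat(EX E[(empty & ~alarm) U empty]) = {1, 2, 3, 6, 7, 8}, so the formula holds at 3.

Yes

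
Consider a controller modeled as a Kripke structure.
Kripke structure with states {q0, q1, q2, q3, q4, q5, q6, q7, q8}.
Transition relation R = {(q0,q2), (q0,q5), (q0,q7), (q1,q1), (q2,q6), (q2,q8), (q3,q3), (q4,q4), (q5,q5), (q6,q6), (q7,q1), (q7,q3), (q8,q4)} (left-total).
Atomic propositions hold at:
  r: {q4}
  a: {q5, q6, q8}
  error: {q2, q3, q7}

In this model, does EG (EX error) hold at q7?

Sat(EX error) = {s : some successor in {q2, q3, q7}} = {q0, q3, q7}
EG (EX error): greatest fixpoint, start Z0 = {q0, q3, q7}, keep only states in Sat with some successor in Z. Already a fixed point.
Sat(EG (EX error)) = {q0, q3, q7}
q7 ∈ Sat(EG (EX error)) = {q0, q3, q7}, so the formula holds at q7.

Yes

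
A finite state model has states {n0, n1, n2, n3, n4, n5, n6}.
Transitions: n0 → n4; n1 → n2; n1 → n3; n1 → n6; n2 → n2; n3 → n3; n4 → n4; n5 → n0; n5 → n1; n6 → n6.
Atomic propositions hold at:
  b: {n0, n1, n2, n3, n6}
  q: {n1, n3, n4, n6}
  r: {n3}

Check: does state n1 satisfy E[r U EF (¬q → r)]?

Yes

Sat(¬q) = {n0, n2, n5}
Sat(¬q → r) = {n1, n3, n4, n6}
EF (¬q → r): least fixpoint, start Z0 = {n1, n3, n4, n6}, add states with some successor in Z. Z1 = {n0, n1, n3, n4, n5, n6}; fixed.
Sat(EF (¬q → r)) = {n0, n1, n3, n4, n5, n6}
E[r U EF (¬q → r)]: least fixpoint, start Z0 = Sat(EF (¬q → r)) = {n0, n1, n3, n4, n5, n6}, add states in Sat(r) with some successor in Z. Already a fixed point.
Sat(E[r U EF (¬q → r)]) = {n0, n1, n3, n4, n5, n6}
n1 ∈ Sat(E[r U EF (¬q → r)]) = {n0, n1, n3, n4, n5, n6}, so the formula holds at n1.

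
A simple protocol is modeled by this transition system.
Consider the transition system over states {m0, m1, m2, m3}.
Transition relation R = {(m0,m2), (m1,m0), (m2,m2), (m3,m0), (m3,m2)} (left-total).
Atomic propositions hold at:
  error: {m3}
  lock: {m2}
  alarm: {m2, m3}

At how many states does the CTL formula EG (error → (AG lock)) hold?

AG lock: greatest fixpoint, start Z0 = {m2}, keep only states in Sat with every successor in Z. Already a fixed point.
Sat(AG lock) = {m2}
Sat(error → (AG lock)) = {m0, m1, m2}
EG (error → (AG lock)): greatest fixpoint, start Z0 = {m0, m1, m2}, keep only states in Sat with some successor in Z. Already a fixed point.
Sat(EG (error → (AG lock))) = {m0, m1, m2}
|Sat(EG (error → (AG lock)))| = |{m0, m1, m2}| = 3.

3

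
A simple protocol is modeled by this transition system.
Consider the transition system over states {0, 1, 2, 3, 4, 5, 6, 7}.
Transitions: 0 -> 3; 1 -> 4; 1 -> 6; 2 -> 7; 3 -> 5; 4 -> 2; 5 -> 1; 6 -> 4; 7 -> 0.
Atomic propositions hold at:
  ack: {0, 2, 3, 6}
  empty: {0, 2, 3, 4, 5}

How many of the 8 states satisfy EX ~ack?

5

Sat(~ack) = {1, 4, 5, 7}
Sat(EX ~ack) = {s : some successor in {1, 4, 5, 7}} = {1, 2, 3, 5, 6}
|Sat(EX ~ack)| = |{1, 2, 3, 5, 6}| = 5.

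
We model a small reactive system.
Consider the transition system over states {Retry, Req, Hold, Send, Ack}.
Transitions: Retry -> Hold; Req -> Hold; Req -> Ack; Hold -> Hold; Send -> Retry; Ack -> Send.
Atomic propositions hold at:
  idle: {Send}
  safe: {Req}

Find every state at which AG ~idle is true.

{Retry, Hold}

Sat(~idle) = {Retry, Req, Hold, Ack}
AG ~idle: greatest fixpoint, start Z0 = {Retry, Req, Hold, Ack}, keep only states in Sat with every successor in Z. Z1 = {Retry, Req, Hold}; Z2 = {Retry, Hold}; fixed.
Sat(AG ~idle) = {Retry, Hold}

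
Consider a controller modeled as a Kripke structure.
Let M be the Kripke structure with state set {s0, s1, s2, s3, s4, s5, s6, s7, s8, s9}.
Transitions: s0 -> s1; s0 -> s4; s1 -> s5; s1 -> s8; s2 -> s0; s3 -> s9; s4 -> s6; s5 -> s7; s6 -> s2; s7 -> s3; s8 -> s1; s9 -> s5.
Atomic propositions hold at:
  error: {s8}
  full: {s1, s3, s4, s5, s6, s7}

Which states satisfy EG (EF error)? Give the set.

{s0, s1, s2, s4, s6, s8}

EF error: least fixpoint, start Z0 = {s8}, add states with some successor in Z. Z1 = {s1, s8}; Z2 = {s0, s1, s8}; Z3 = {s0, s1, s2, s8}; Z4 = {s0, s1, s2, s6, s8}; Z5 = {s0, s1, s2, s4, s6, s8}; fixed.
Sat(EF error) = {s0, s1, s2, s4, s6, s8}
EG (EF error): greatest fixpoint, start Z0 = {s0, s1, s2, s4, s6, s8}, keep only states in Sat with some successor in Z. Already a fixed point.
Sat(EG (EF error)) = {s0, s1, s2, s4, s6, s8}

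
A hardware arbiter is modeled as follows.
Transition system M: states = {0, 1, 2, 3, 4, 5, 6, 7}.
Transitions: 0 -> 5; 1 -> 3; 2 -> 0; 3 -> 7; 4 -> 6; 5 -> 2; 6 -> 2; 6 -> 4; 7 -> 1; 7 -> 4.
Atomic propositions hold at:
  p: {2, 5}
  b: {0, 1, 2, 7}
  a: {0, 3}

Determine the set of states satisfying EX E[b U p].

{0, 2, 5, 6}

E[b U p]: least fixpoint, start Z0 = Sat(p) = {2, 5}, add states in Sat(b) with some successor in Z. Z1 = {0, 2, 5}; fixed.
Sat(E[b U p]) = {0, 2, 5}
Sat(EX E[b U p]) = {s : some successor in {0, 2, 5}} = {0, 2, 5, 6}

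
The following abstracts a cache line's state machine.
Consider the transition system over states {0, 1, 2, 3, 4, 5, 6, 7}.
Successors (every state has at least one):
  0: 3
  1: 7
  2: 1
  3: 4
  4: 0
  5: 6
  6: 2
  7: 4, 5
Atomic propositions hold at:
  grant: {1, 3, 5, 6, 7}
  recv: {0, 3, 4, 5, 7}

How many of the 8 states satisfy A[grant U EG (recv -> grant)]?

Sat(recv -> grant) = {1, 2, 3, 5, 6, 7}
EG (recv -> grant): greatest fixpoint, start Z0 = {1, 2, 3, 5, 6, 7}, keep only states in Sat with some successor in Z. Z1 = {1, 2, 5, 6, 7}; fixed.
Sat(EG (recv -> grant)) = {1, 2, 5, 6, 7}
A[grant U EG (recv -> grant)]: least fixpoint, start Z0 = Sat(EG (recv -> grant)) = {1, 2, 5, 6, 7}, add states in Sat(grant) with every successor in Z. Already a fixed point.
Sat(A[grant U EG (recv -> grant)]) = {1, 2, 5, 6, 7}
|Sat(A[grant U EG (recv -> grant)])| = |{1, 2, 5, 6, 7}| = 5.

5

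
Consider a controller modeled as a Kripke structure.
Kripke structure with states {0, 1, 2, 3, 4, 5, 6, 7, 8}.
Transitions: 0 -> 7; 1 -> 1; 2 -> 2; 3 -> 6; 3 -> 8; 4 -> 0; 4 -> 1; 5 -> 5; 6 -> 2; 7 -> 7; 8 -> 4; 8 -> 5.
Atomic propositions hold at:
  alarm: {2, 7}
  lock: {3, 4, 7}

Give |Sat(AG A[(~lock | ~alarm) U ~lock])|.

4

Sat(~lock) = {0, 1, 2, 5, 6, 8}
Sat(~alarm) = {0, 1, 3, 4, 5, 6, 8}
Sat(~lock | ~alarm) = {0, 1, 2, 3, 4, 5, 6, 8}
A[(~lock | ~alarm) U ~lock]: least fixpoint, start Z0 = Sat(~lock) = {0, 1, 2, 5, 6, 8}, add states in Sat(~lock | ~alarm) with every successor in Z. Z1 = {0, 1, 2, 3, 4, 5, 6, 8}; fixed.
Sat(A[(~lock | ~alarm) U ~lock]) = {0, 1, 2, 3, 4, 5, 6, 8}
AG A[(~lock | ~alarm) U ~lock]: greatest fixpoint, start Z0 = {0, 1, 2, 3, 4, 5, 6, 8}, keep only states in Sat with every successor in Z. Z1 = {1, 2, 3, 4, 5, 6, 8}; Z2 = {1, 2, 3, 5, 6, 8}; Z3 = {1, 2, 3, 5, 6}; Z4 = {1, 2, 5, 6}; fixed.
Sat(AG A[(~lock | ~alarm) U ~lock]) = {1, 2, 5, 6}
|Sat(AG A[(~lock | ~alarm) U ~lock])| = |{1, 2, 5, 6}| = 4.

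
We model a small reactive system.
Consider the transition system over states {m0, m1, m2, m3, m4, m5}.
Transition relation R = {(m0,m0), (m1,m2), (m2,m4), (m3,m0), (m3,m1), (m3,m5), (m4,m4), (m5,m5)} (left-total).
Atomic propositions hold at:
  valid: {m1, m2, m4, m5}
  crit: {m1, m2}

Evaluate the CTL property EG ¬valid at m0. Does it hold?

Yes

Sat(¬valid) = {m0, m3}
EG ¬valid: greatest fixpoint, start Z0 = {m0, m3}, keep only states in Sat with some successor in Z. Already a fixed point.
Sat(EG ¬valid) = {m0, m3}
m0 ∈ Sat(EG ¬valid) = {m0, m3}, so the formula holds at m0.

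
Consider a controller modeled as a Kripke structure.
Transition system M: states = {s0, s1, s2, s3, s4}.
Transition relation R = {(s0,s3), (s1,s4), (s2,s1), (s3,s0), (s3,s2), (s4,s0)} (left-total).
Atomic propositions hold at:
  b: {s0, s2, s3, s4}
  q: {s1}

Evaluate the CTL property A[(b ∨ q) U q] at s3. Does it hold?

No

Sat(b ∨ q) = {s0, s1, s2, s3, s4}
A[(b ∨ q) U q]: least fixpoint, start Z0 = Sat(q) = {s1}, add states in Sat(b ∨ q) with every successor in Z. Z1 = {s1, s2}; fixed.
Sat(A[(b ∨ q) U q]) = {s1, s2}
s3 ∉ Sat(A[(b ∨ q) U q]) = {s1, s2}, so the formula does not hold at s3.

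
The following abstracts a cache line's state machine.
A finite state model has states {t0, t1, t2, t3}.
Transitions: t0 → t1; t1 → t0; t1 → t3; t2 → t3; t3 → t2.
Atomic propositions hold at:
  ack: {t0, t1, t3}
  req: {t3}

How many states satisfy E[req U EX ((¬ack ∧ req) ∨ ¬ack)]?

Sat(¬ack) = {t2}
Sat(¬ack ∧ req) = ∅
Sat((¬ack ∧ req) ∨ ¬ack) = {t2}
Sat(EX ((¬ack ∧ req) ∨ ¬ack)) = {s : some successor in {t2}} = {t3}
E[req U EX ((¬ack ∧ req) ∨ ¬ack)]: least fixpoint, start Z0 = Sat(EX ((¬ack ∧ req) ∨ ¬ack)) = {t3}, add states in Sat(req) with some successor in Z. Already a fixed point.
Sat(E[req U EX ((¬ack ∧ req) ∨ ¬ack)]) = {t3}
|Sat(E[req U EX ((¬ack ∧ req) ∨ ¬ack)])| = |{t3}| = 1.

1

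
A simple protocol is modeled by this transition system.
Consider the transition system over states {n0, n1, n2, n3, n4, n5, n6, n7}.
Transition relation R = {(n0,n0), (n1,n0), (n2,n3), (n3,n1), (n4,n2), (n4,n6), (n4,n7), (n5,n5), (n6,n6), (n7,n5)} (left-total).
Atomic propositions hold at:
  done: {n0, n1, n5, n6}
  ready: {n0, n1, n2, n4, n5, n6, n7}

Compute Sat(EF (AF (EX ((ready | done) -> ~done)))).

{n2, n4}

Sat(ready | done) = {n0, n1, n2, n4, n5, n6, n7}
Sat(~done) = {n2, n3, n4, n7}
Sat((ready | done) -> ~done) = {n2, n3, n4, n7}
Sat(EX ((ready | done) -> ~done)) = {s : some successor in {n2, n3, n4, n7}} = {n2, n4}
AF (EX ((ready | done) -> ~done)): least fixpoint, start Z0 = {n2, n4}, add states with every successor in Z. Already a fixed point.
Sat(AF (EX ((ready | done) -> ~done))) = {n2, n4}
EF (AF (EX ((ready | done) -> ~done))): least fixpoint, start Z0 = {n2, n4}, add states with some successor in Z. Already a fixed point.
Sat(EF (AF (EX ((ready | done) -> ~done)))) = {n2, n4}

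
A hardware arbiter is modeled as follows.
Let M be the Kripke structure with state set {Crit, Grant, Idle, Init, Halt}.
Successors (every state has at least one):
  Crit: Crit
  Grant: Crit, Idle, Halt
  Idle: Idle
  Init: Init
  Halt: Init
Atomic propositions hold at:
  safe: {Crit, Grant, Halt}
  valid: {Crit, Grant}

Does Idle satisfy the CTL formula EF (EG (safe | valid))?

No

Sat(safe | valid) = {Crit, Grant, Halt}
EG (safe | valid): greatest fixpoint, start Z0 = {Crit, Grant, Halt}, keep only states in Sat with some successor in Z. Z1 = {Crit, Grant}; fixed.
Sat(EG (safe | valid)) = {Crit, Grant}
EF (EG (safe | valid)): least fixpoint, start Z0 = {Crit, Grant}, add states with some successor in Z. Already a fixed point.
Sat(EF (EG (safe | valid))) = {Crit, Grant}
Idle ∉ Sat(EF (EG (safe | valid))) = {Crit, Grant}, so the formula does not hold at Idle.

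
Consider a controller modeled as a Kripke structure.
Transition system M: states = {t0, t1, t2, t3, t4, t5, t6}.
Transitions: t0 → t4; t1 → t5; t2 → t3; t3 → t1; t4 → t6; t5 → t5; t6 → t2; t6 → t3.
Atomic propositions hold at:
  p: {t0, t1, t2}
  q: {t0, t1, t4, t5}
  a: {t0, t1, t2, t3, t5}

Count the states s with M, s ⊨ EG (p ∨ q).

2

Sat(p ∨ q) = {t0, t1, t2, t4, t5}
EG (p ∨ q): greatest fixpoint, start Z0 = {t0, t1, t2, t4, t5}, keep only states in Sat with some successor in Z. Z1 = {t0, t1, t5}; Z2 = {t1, t5}; fixed.
Sat(EG (p ∨ q)) = {t1, t5}
|Sat(EG (p ∨ q))| = |{t1, t5}| = 2.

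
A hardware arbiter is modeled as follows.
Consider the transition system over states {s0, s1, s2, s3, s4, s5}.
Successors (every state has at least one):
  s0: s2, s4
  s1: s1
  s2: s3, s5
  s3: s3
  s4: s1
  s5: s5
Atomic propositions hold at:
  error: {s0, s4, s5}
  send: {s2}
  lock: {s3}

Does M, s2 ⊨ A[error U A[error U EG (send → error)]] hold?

No

Sat(send → error) = {s0, s1, s3, s4, s5}
EG (send → error): greatest fixpoint, start Z0 = {s0, s1, s3, s4, s5}, keep only states in Sat with some successor in Z. Already a fixed point.
Sat(EG (send → error)) = {s0, s1, s3, s4, s5}
A[error U EG (send → error)]: least fixpoint, start Z0 = Sat(EG (send → error)) = {s0, s1, s3, s4, s5}, add states in Sat(error) with every successor in Z. Already a fixed point.
Sat(A[error U EG (send → error)]) = {s0, s1, s3, s4, s5}
A[error U A[error U EG (send → error)]]: least fixpoint, start Z0 = Sat(A[error U EG (send → error)]) = {s0, s1, s3, s4, s5}, add states in Sat(error) with every successor in Z. Already a fixed point.
Sat(A[error U A[error U EG (send → error)]]) = {s0, s1, s3, s4, s5}
s2 ∉ Sat(A[error U A[error U EG (send → error)]]) = {s0, s1, s3, s4, s5}, so the formula does not hold at s2.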